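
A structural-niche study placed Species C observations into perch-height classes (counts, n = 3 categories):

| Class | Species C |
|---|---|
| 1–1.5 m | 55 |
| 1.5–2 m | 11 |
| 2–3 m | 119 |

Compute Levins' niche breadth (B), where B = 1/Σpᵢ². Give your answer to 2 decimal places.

1.98

Proportions for Species C (n=185): 55/185=0.2973, 11/185=0.0595, 119/185=0.6432
Σpᵢ² = 0.2973² + 0.0595² + 0.6432² = 0.088387 + 0.003540 + 0.413706 = 0.505633
B = 1 / 0.505633 = 1.9777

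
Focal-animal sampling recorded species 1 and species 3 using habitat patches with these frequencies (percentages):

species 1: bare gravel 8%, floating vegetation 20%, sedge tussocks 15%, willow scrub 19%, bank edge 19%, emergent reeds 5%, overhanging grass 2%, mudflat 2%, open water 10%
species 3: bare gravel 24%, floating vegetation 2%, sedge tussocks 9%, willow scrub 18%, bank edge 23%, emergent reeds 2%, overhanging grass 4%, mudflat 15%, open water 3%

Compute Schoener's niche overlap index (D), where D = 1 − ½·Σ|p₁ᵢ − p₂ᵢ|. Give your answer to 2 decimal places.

Convert percentages to proportions (divide by 100).
Σ|p₁ᵢ − p₂ᵢ| = 0.16 + 0.18 + 0.06 + 0.01 + 0.04 + 0.03 + 0.02 + 0.13 + 0.07 = 0.70
D = 1 − ½ × 0.70 = 1 − 0.350 = 0.6500

0.65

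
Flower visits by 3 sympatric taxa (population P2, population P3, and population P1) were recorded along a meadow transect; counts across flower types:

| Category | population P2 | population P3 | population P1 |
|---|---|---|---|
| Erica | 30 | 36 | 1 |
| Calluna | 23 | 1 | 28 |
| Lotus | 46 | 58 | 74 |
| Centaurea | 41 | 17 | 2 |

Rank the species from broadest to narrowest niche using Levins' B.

Proportions for population P2 (n=140): 30/140=0.2143, 23/140=0.1643, 46/140=0.3286, 41/140=0.2929
Proportions for population P3 (n=112): 36/112=0.3214, 1/112=0.0089, 58/112=0.5179, 17/112=0.1518
Proportions for population P1 (n=105): 1/105=0.0095, 28/105=0.2667, 74/105=0.7048, 2/105=0.0190
Σp_P2ᵢ² = 0.2143² + 0.1643² + 0.3286² + 0.2929² = 0.045924 + 0.026994 + 0.107978 + 0.085790 = 0.266686
B_P2 = 1 / 0.266686 = 3.7497
Σp_P3ᵢ² = 0.3214² + 0.0089² + 0.5179² + 0.1518² = 0.103298 + 0.000079 + 0.268220 + 0.023043 = 0.394640
B_P3 = 1 / 0.394640 = 2.5340
Σp_P1ᵢ² = 0.0095² + 0.2667² + 0.7048² + 0.0190² = 0.000090 + 0.071129 + 0.496743 + 0.000361 = 0.568323
B_P1 = 1 / 0.568323 = 1.7596
Ranking by B (broadest → narrowest): population P2 (3.75) > population P3 (2.53) > population P1 (1.76)

population P2 > population P3 > population P1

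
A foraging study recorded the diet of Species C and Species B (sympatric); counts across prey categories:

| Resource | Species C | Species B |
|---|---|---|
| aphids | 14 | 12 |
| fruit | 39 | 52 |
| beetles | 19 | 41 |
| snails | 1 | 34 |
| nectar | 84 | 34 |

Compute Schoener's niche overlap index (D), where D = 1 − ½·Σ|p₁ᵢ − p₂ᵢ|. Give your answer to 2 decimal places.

Proportions for Species C (n=157): 14/157=0.0892, 39/157=0.2484, 19/157=0.1210, 1/157=0.0064, 84/157=0.5350
Proportions for Species B (n=173): 12/173=0.0694, 52/173=0.3006, 41/173=0.2370, 34/173=0.1965, 34/173=0.1965
Σ|p₁ᵢ − p₂ᵢ| = 0.0198 + 0.0522 + 0.1160 + 0.1901 + 0.3385 = 0.7166
D = 1 − ½ × 0.7166 = 1 − 0.35830 = 0.64170

0.64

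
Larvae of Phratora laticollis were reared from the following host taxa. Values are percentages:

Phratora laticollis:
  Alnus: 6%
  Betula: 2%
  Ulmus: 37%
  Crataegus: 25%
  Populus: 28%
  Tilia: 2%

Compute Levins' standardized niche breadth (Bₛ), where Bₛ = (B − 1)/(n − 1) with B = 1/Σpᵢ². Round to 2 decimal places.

Convert percentages to proportions (divide by 100).
Σpᵢ² = 0.06² + 0.02² + 0.37² + 0.25² + 0.28² + 0.02² = 0.0036 + 0.0004 + 0.1369 + 0.0625 + 0.0784 + 0.0004 = 0.2822
B = 1 / 0.2822 = 3.5436
Bₛ = (B − 1)/(n − 1) = (3.5436 − 1)/(6 − 1) = 2.5436/5 = 0.5087

0.51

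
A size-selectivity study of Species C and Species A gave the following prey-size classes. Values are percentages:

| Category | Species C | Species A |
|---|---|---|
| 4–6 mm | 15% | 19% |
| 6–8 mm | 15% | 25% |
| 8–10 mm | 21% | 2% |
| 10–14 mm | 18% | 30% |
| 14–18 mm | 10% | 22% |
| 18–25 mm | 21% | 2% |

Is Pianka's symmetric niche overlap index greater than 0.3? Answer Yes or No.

Yes

Convert percentages to proportions (divide by 100).
Σ p₁ᵢp₂ᵢ = 0.0285 + 0.0375 + 0.0042 + 0.0540 + 0.0220 + 0.0042 = 0.1504
Σp_1ᵢ² = 0.15² + 0.15² + 0.21² + 0.18² + 0.10² + 0.21² = 0.0225 + 0.0225 + 0.0441 + 0.0324 + 0.0100 + 0.0441 = 0.1756
Σp_2ᵢ² = 0.19² + 0.25² + 0.02² + 0.30² + 0.22² + 0.02² = 0.0361 + 0.0625 + 0.0004 + 0.0900 + 0.0484 + 0.0004 = 0.2378
O = 0.1504 / √(0.1756 × 0.2378) = 0.1504 / 0.20435 = 0.7360
O = 0.7360 > 0.3 → Yes.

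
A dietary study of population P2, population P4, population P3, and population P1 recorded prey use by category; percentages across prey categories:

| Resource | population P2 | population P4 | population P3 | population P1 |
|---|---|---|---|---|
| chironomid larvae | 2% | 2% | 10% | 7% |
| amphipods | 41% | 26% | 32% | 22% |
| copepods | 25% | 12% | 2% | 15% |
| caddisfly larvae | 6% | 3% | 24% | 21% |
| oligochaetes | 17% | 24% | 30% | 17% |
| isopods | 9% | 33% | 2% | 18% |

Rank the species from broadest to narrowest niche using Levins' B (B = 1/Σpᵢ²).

population P1 > population P4 > population P3 > population P2

Convert percentages to proportions (divide by 100).
Σp_P2ᵢ² = 0.02² + 0.41² + 0.25² + 0.06² + 0.17² + 0.09² = 0.0004 + 0.1681 + 0.0625 + 0.0036 + 0.0289 + 0.0081 = 0.2716
B_P2 = 1 / 0.2716 = 3.6819
Σp_P4ᵢ² = 0.02² + 0.26² + 0.12² + 0.03² + 0.24² + 0.33² = 0.0004 + 0.0676 + 0.0144 + 0.0009 + 0.0576 + 0.1089 = 0.2498
B_P4 = 1 / 0.2498 = 4.0032
Σp_P3ᵢ² = 0.10² + 0.32² + 0.02² + 0.24² + 0.30² + 0.02² = 0.0100 + 0.1024 + 0.0004 + 0.0576 + 0.0900 + 0.0004 = 0.2608
B_P3 = 1 / 0.2608 = 3.8344
Σp_P1ᵢ² = 0.07² + 0.22² + 0.15² + 0.21² + 0.17² + 0.18² = 0.0049 + 0.0484 + 0.0225 + 0.0441 + 0.0289 + 0.0324 = 0.1812
B_P1 = 1 / 0.1812 = 5.5188
Ranking by B (broadest → narrowest): population P1 (5.52) > population P4 (4.00) > population P3 (3.83) > population P2 (3.68)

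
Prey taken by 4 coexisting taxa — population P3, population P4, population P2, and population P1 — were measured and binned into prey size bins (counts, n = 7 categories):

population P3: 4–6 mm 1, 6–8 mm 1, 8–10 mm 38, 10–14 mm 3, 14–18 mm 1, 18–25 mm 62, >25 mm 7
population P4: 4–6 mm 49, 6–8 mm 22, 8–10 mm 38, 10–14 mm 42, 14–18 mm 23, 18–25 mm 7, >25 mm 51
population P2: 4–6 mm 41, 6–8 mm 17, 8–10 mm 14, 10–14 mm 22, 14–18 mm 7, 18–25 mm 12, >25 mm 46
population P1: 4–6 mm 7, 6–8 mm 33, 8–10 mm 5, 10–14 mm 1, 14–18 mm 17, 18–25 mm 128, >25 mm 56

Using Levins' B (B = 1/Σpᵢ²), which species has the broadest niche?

population P4

Proportions for population P3 (n=113): 1/113=0.0088, 1/113=0.0088, 38/113=0.3363, 3/113=0.0265, 1/113=0.0088, 62/113=0.5487, 7/113=0.0619
Proportions for population P4 (n=232): 49/232=0.2112, 22/232=0.0948, 38/232=0.1638, 42/232=0.1810, 23/232=0.0991, 7/232=0.0302, 51/232=0.2198
Proportions for population P2 (n=159): 41/159=0.2579, 17/159=0.1069, 14/159=0.0881, 22/159=0.1384, 7/159=0.0440, 12/159=0.0755, 46/159=0.2893
Proportions for population P1 (n=247): 7/247=0.0283, 33/247=0.1336, 5/247=0.0202, 1/247=0.0040, 17/247=0.0688, 128/247=0.5182, 56/247=0.2267
Σp_P3ᵢ² = 0.0088² + 0.0088² + 0.3363² + 0.0265² + 0.0088² + 0.5487² + 0.0619² = 0.000077 + 0.000077 + 0.113098 + 0.000702 + 0.000077 + 0.301072 + 0.003832 = 0.418935
B_P3 = 1 / 0.418935 = 2.3870
Σp_P4ᵢ² = 0.2112² + 0.0948² + 0.1638² + 0.1810² + 0.0991² + 0.0302² + 0.2198² = 0.044605 + 0.008987 + 0.026830 + 0.032761 + 0.009821 + 0.000912 + 0.048312 = 0.172228
B_P4 = 1 / 0.172228 = 5.8063
Σp_P2ᵢ² = 0.2579² + 0.1069² + 0.0881² + 0.1384² + 0.0440² + 0.0755² + 0.2893² = 0.066512 + 0.011428 + 0.007762 + 0.019155 + 0.001936 + 0.005700 + 0.083694 = 0.196187
B_P2 = 1 / 0.196187 = 5.0972
Σp_P1ᵢ² = 0.0283² + 0.1336² + 0.0202² + 0.0040² + 0.0688² + 0.5182² + 0.2267² = 0.000801 + 0.017849 + 0.000408 + 0.000016 + 0.004733 + 0.268531 + 0.051393 = 0.343731
B_P1 = 1 / 0.343731 = 2.9093
Highest B → broadest niche (most generalist): population P4 (B = 5.81).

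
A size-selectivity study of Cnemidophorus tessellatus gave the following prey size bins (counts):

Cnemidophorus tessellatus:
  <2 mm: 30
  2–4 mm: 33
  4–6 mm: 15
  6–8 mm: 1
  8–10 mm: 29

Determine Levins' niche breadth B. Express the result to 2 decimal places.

Proportions for Cnemidophorus tessellatus (n=108): 30/108=0.2778, 33/108=0.3056, 15/108=0.1389, 1/108=0.0093, 29/108=0.2685
Σpᵢ² = 0.2778² + 0.3056² + 0.1389² + 0.0093² + 0.2685² = 0.077173 + 0.093391 + 0.019293 + 0.000086 + 0.072092 = 0.262035
B = 1 / 0.262035 = 3.8163

3.82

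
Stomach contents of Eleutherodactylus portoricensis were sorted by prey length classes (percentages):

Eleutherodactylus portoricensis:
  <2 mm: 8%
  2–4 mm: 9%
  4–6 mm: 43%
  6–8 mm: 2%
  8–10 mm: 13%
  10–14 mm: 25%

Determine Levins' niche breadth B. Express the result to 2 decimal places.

3.58

Convert percentages to proportions (divide by 100).
Σpᵢ² = 0.08² + 0.09² + 0.43² + 0.02² + 0.13² + 0.25² = 0.0064 + 0.0081 + 0.1849 + 0.0004 + 0.0169 + 0.0625 = 0.2792
B = 1 / 0.2792 = 3.5817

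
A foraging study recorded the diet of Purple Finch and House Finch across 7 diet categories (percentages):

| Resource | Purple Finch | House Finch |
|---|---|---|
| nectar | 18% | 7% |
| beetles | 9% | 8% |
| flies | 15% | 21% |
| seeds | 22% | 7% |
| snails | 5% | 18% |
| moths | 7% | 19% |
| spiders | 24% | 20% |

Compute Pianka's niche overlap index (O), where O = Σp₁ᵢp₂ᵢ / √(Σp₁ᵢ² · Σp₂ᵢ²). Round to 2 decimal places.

0.79

Convert percentages to proportions (divide by 100).
Σ p₁ᵢp₂ᵢ = 0.0126 + 0.0072 + 0.0315 + 0.0154 + 0.0090 + 0.0133 + 0.0480 = 0.1370
Σp_1ᵢ² = 0.18² + 0.09² + 0.15² + 0.22² + 0.05² + 0.07² + 0.24² = 0.0324 + 0.0081 + 0.0225 + 0.0484 + 0.0025 + 0.0049 + 0.0576 = 0.1764
Σp_2ᵢ² = 0.07² + 0.08² + 0.21² + 0.07² + 0.18² + 0.19² + 0.20² = 0.0049 + 0.0064 + 0.0441 + 0.0049 + 0.0324 + 0.0361 + 0.0400 = 0.1688
O = 0.1370 / √(0.1764 × 0.1688) = 0.1370 / 0.17256 = 0.7939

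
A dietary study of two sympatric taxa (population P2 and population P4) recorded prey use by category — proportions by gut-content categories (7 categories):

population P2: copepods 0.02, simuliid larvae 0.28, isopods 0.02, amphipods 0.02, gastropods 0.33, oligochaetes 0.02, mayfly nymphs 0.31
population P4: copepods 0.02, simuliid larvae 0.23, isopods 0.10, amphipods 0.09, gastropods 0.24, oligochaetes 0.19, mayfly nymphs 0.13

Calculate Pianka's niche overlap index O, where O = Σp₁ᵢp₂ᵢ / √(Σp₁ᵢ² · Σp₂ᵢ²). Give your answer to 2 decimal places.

0.84

Σ p₁ᵢp₂ᵢ = 0.0004 + 0.0644 + 0.0020 + 0.0018 + 0.0792 + 0.0038 + 0.0403 = 0.1919
Σp_1ᵢ² = 0.02² + 0.28² + 0.02² + 0.02² + 0.33² + 0.02² + 0.31² = 0.0004 + 0.0784 + 0.0004 + 0.0004 + 0.1089 + 0.0004 + 0.0961 = 0.2850
Σp_2ᵢ² = 0.02² + 0.23² + 0.10² + 0.09² + 0.24² + 0.19² + 0.13² = 0.0004 + 0.0529 + 0.0100 + 0.0081 + 0.0576 + 0.0361 + 0.0169 = 0.1820
O = 0.1919 / √(0.2850 × 0.1820) = 0.1919 / 0.22775 = 0.8426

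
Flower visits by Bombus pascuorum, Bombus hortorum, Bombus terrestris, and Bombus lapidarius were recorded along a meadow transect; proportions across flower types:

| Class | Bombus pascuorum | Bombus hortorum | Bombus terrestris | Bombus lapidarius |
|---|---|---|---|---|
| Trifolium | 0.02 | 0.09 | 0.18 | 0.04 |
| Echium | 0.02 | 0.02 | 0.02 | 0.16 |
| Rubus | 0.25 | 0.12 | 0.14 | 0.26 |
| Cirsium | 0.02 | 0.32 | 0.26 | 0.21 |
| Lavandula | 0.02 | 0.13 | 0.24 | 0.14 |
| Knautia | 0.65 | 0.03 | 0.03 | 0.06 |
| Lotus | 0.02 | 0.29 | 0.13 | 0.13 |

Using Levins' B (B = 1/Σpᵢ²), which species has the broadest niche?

Σp_pascᵢ² = 0.02² + 0.02² + 0.25² + 0.02² + 0.02² + 0.65² + 0.02² = 0.0004 + 0.0004 + 0.0625 + 0.0004 + 0.0004 + 0.4225 + 0.0004 = 0.4870
B_pasc = 1 / 0.4870 = 2.0534
Σp_hortᵢ² = 0.09² + 0.02² + 0.12² + 0.32² + 0.13² + 0.03² + 0.29² = 0.0081 + 0.0004 + 0.0144 + 0.1024 + 0.0169 + 0.0009 + 0.0841 = 0.2272
B_hort = 1 / 0.2272 = 4.4014
Σp_terrᵢ² = 0.18² + 0.02² + 0.14² + 0.26² + 0.24² + 0.03² + 0.13² = 0.0324 + 0.0004 + 0.0196 + 0.0676 + 0.0576 + 0.0009 + 0.0169 = 0.1954
B_terr = 1 / 0.1954 = 5.1177
Σp_lapiᵢ² = 0.04² + 0.16² + 0.26² + 0.21² + 0.14² + 0.06² + 0.13² = 0.0016 + 0.0256 + 0.0676 + 0.0441 + 0.0196 + 0.0036 + 0.0169 = 0.1790
B_lapi = 1 / 0.1790 = 5.5866
Highest B → broadest niche (most generalist): Bombus lapidarius (B = 5.59).

Bombus lapidarius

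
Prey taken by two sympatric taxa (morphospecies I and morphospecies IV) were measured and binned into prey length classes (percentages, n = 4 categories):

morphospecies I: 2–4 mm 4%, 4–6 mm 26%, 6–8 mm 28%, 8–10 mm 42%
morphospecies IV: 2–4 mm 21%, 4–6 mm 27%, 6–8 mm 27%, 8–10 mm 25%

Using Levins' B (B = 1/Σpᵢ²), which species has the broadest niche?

morphospecies IV

Convert percentages to proportions (divide by 100).
Σp_Iᵢ² = 0.04² + 0.26² + 0.28² + 0.42² = 0.0016 + 0.0676 + 0.0784 + 0.1764 = 0.3240
B_I = 1 / 0.3240 = 3.0864
Σp_IVᵢ² = 0.21² + 0.27² + 0.27² + 0.25² = 0.0441 + 0.0729 + 0.0729 + 0.0625 = 0.2524
B_IV = 1 / 0.2524 = 3.9620
Highest B → broadest niche (most generalist): morphospecies IV (B = 3.96).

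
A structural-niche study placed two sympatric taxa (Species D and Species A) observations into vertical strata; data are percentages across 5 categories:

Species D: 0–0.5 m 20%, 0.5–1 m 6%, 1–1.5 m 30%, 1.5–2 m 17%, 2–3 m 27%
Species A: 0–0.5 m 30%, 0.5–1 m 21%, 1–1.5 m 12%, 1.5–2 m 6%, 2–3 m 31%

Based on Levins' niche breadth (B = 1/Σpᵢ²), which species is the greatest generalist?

Species D

Convert percentages to proportions (divide by 100).
Σp_Dᵢ² = 0.20² + 0.06² + 0.30² + 0.17² + 0.27² = 0.0400 + 0.0036 + 0.0900 + 0.0289 + 0.0729 = 0.2354
B_D = 1 / 0.2354 = 4.2481
Σp_Aᵢ² = 0.30² + 0.21² + 0.12² + 0.06² + 0.31² = 0.0900 + 0.0441 + 0.0144 + 0.0036 + 0.0961 = 0.2482
B_A = 1 / 0.2482 = 4.0290
Highest B → broadest niche (most generalist): Species D (B = 4.25).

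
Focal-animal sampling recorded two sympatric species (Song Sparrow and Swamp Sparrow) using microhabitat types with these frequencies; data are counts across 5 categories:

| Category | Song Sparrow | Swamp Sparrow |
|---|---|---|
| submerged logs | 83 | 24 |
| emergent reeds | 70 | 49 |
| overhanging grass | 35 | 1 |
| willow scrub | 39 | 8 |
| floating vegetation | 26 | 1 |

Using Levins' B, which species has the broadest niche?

Proportions for Song Sparrow (n=253): 83/253=0.3281, 70/253=0.2767, 35/253=0.1383, 39/253=0.1542, 26/253=0.1028
Proportions for Swamp Sparrow (n=83): 24/83=0.2892, 49/83=0.5904, 1/83=0.0120, 8/83=0.0964, 1/83=0.0120
Σp_Songᵢ² = 0.3281² + 0.2767² + 0.1383² + 0.1542² + 0.1028² = 0.107650 + 0.076563 + 0.019127 + 0.023778 + 0.010568 = 0.237686
B_Song = 1 / 0.237686 = 4.2072
Σp_Swamᵢ² = 0.2892² + 0.5904² + 0.0120² + 0.0964² + 0.0120² = 0.083637 + 0.348572 + 0.000144 + 0.009293 + 0.000144 = 0.441790
B_Swam = 1 / 0.441790 = 2.2635
Highest B → broadest niche (most generalist): Song Sparrow (B = 4.21).

Song Sparrow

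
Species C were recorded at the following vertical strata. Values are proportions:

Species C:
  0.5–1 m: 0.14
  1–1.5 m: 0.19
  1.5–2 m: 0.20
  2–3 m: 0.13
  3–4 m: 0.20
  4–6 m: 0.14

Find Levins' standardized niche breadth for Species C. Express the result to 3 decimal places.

Σpᵢ² = 0.14² + 0.19² + 0.20² + 0.13² + 0.20² + 0.14² = 0.0196 + 0.0361 + 0.0400 + 0.0169 + 0.0400 + 0.0196 = 0.1722
B = 1 / 0.1722 = 5.80720
Bₛ = (B − 1)/(n − 1) = (5.80720 − 1)/(6 − 1) = 4.80720/5 = 0.96144

0.961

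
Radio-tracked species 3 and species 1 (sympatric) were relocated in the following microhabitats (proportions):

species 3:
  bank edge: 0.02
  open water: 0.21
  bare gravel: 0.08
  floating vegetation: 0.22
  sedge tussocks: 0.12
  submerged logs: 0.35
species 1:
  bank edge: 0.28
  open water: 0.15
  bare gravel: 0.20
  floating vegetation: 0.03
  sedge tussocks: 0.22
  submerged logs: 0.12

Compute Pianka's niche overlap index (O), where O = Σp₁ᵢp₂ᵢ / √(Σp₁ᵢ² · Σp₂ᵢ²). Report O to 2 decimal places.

Σ p₁ᵢp₂ᵢ = 0.0056 + 0.0315 + 0.0160 + 0.0066 + 0.0264 + 0.0420 = 0.1281
Σp_1ᵢ² = 0.02² + 0.21² + 0.08² + 0.22² + 0.12² + 0.35² = 0.0004 + 0.0441 + 0.0064 + 0.0484 + 0.0144 + 0.1225 = 0.2362
Σp_2ᵢ² = 0.28² + 0.15² + 0.20² + 0.03² + 0.22² + 0.12² = 0.0784 + 0.0225 + 0.0400 + 0.0009 + 0.0484 + 0.0144 = 0.2046
O = 0.1281 / √(0.2362 × 0.2046) = 0.1281 / 0.21983 = 0.5827

0.58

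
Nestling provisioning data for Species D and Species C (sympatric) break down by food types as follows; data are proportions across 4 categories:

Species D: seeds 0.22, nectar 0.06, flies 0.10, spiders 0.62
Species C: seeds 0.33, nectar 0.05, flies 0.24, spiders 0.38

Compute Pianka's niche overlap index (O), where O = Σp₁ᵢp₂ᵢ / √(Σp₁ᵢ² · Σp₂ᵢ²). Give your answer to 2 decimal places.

Σ p₁ᵢp₂ᵢ = 0.0726 + 0.0030 + 0.0240 + 0.2356 = 0.3352
Σp_1ᵢ² = 0.22² + 0.06² + 0.10² + 0.62² = 0.0484 + 0.0036 + 0.0100 + 0.3844 = 0.4464
Σp_2ᵢ² = 0.33² + 0.05² + 0.24² + 0.38² = 0.1089 + 0.0025 + 0.0576 + 0.1444 = 0.3134
O = 0.3352 / √(0.4464 × 0.3134) = 0.3352 / 0.37403 = 0.8962

0.90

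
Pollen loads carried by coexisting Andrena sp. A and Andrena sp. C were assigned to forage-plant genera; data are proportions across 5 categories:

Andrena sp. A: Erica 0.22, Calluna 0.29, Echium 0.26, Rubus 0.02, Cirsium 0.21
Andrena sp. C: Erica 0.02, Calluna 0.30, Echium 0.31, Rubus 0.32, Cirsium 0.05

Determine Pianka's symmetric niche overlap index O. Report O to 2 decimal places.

0.71

Σ p₁ᵢp₂ᵢ = 0.0044 + 0.0870 + 0.0806 + 0.0064 + 0.0105 = 0.1889
Σp_1ᵢ² = 0.22² + 0.29² + 0.26² + 0.02² + 0.21² = 0.0484 + 0.0841 + 0.0676 + 0.0004 + 0.0441 = 0.2446
Σp_2ᵢ² = 0.02² + 0.30² + 0.31² + 0.32² + 0.05² = 0.0004 + 0.0900 + 0.0961 + 0.1024 + 0.0025 = 0.2914
O = 0.1889 / √(0.2446 × 0.2914) = 0.1889 / 0.26698 = 0.7075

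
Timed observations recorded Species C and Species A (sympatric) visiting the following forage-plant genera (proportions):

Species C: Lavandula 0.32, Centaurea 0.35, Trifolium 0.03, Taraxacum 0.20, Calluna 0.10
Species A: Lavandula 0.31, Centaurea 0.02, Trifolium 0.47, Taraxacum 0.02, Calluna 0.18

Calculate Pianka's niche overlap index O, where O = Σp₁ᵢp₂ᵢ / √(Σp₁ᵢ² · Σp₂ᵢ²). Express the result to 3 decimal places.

Σ p₁ᵢp₂ᵢ = 0.0992 + 0.0070 + 0.0141 + 0.0040 + 0.0180 = 0.1423
Σp_1ᵢ² = 0.32² + 0.35² + 0.03² + 0.20² + 0.10² = 0.1024 + 0.1225 + 0.0009 + 0.0400 + 0.0100 = 0.2758
Σp_2ᵢ² = 0.31² + 0.02² + 0.47² + 0.02² + 0.18² = 0.0961 + 0.0004 + 0.2209 + 0.0004 + 0.0324 = 0.3502
O = 0.1423 / √(0.2758 × 0.3502) = 0.1423 / 0.310782 = 0.45788

0.458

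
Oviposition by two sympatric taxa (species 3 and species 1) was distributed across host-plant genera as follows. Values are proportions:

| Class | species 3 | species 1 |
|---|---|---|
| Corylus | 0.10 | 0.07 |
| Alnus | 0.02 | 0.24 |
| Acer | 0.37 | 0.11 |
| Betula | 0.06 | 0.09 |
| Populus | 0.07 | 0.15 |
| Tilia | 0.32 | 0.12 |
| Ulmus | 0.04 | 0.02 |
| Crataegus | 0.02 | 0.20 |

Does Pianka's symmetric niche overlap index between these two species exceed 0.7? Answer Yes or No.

No

Σ p₁ᵢp₂ᵢ = 0.0070 + 0.0048 + 0.0407 + 0.0054 + 0.0105 + 0.0384 + 0.0008 + 0.0040 = 0.1116
Σp_1ᵢ² = 0.10² + 0.02² + 0.37² + 0.06² + 0.07² + 0.32² + 0.04² + 0.02² = 0.0100 + 0.0004 + 0.1369 + 0.0036 + 0.0049 + 0.1024 + 0.0016 + 0.0004 = 0.2602
Σp_2ᵢ² = 0.07² + 0.24² + 0.11² + 0.09² + 0.15² + 0.12² + 0.02² + 0.20² = 0.0049 + 0.0576 + 0.0121 + 0.0081 + 0.0225 + 0.0144 + 0.0004 + 0.0400 = 0.1600
O = 0.1116 / √(0.2602 × 0.1600) = 0.1116 / 0.20404 = 0.5470
O = 0.5470 < 0.7 → No.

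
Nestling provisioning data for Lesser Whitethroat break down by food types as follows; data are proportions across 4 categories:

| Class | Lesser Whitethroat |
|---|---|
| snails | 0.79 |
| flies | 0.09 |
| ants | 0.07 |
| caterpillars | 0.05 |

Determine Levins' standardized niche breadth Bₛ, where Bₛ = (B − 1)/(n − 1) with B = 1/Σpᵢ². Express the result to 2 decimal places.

Σpᵢ² = 0.79² + 0.09² + 0.07² + 0.05² = 0.6241 + 0.0081 + 0.0049 + 0.0025 = 0.6396
B = 1 / 0.6396 = 1.5635
Bₛ = (B − 1)/(n − 1) = (1.5635 − 1)/(4 − 1) = 0.5635/3 = 0.1878

0.19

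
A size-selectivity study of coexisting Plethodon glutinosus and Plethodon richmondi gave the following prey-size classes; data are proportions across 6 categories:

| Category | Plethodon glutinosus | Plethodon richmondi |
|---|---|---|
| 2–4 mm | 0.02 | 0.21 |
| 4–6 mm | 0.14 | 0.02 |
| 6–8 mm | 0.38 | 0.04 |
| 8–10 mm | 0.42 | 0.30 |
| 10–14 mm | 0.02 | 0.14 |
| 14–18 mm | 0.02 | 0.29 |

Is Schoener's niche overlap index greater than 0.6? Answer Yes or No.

No

Σ|p₁ᵢ − p₂ᵢ| = 0.19 + 0.12 + 0.34 + 0.12 + 0.12 + 0.27 = 1.16
D = 1 − ½ × 1.16 = 1 − 0.580 = 0.4200
D = 0.4200 < 0.6 → No.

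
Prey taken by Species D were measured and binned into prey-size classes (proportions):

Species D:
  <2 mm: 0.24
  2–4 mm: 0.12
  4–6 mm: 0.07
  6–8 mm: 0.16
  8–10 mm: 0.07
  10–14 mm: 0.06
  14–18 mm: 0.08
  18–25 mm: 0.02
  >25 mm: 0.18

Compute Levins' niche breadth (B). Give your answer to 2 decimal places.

Σpᵢ² = 0.24² + 0.12² + 0.07² + 0.16² + 0.07² + 0.06² + 0.08² + 0.02² + 0.18² = 0.0576 + 0.0144 + 0.0049 + 0.0256 + 0.0049 + 0.0036 + 0.0064 + 0.0004 + 0.0324 = 0.1502
B = 1 / 0.1502 = 6.6578

6.66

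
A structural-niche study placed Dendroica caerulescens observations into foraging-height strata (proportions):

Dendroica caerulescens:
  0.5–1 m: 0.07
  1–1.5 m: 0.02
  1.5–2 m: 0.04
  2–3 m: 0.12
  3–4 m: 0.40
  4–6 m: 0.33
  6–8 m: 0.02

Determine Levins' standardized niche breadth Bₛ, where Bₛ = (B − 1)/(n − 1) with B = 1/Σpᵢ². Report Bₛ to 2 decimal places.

Σpᵢ² = 0.07² + 0.02² + 0.04² + 0.12² + 0.40² + 0.33² + 0.02² = 0.0049 + 0.0004 + 0.0016 + 0.0144 + 0.1600 + 0.1089 + 0.0004 = 0.2906
B = 1 / 0.2906 = 3.4412
Bₛ = (B − 1)/(n − 1) = (3.4412 − 1)/(7 − 1) = 2.4412/6 = 0.4069

0.41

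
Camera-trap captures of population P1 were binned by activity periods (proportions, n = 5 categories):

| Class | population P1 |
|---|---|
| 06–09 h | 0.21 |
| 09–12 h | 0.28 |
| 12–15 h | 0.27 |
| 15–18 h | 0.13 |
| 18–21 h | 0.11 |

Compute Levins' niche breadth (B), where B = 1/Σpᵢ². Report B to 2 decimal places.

4.46

Σpᵢ² = 0.21² + 0.28² + 0.27² + 0.13² + 0.11² = 0.0441 + 0.0784 + 0.0729 + 0.0169 + 0.0121 = 0.2244
B = 1 / 0.2244 = 4.4563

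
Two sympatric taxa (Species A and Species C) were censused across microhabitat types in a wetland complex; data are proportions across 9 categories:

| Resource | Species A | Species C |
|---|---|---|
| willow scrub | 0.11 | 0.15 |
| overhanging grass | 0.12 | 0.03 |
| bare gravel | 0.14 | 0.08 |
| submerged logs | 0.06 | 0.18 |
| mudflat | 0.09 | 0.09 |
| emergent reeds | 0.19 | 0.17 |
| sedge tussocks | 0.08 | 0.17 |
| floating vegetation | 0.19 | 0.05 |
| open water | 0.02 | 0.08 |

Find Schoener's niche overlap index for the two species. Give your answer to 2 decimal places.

0.69

Σ|p₁ᵢ − p₂ᵢ| = 0.04 + 0.09 + 0.06 + 0.12 + 0.00 + 0.02 + 0.09 + 0.14 + 0.06 = 0.62
D = 1 − ½ × 0.62 = 1 − 0.310 = 0.6900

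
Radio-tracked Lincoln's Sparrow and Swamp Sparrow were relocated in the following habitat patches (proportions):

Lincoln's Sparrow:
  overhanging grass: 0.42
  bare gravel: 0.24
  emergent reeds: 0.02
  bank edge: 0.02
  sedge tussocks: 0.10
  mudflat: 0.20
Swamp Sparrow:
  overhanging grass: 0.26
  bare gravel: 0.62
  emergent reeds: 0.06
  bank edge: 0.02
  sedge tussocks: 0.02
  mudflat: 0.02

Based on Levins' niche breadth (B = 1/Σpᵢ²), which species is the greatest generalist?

Σp_Lincᵢ² = 0.42² + 0.24² + 0.02² + 0.02² + 0.10² + 0.20² = 0.1764 + 0.0576 + 0.0004 + 0.0004 + 0.0100 + 0.0400 = 0.2848
B_Linc = 1 / 0.2848 = 3.5112
Σp_Swamᵢ² = 0.26² + 0.62² + 0.06² + 0.02² + 0.02² + 0.02² = 0.0676 + 0.3844 + 0.0036 + 0.0004 + 0.0004 + 0.0004 = 0.4568
B_Swam = 1 / 0.4568 = 2.1891
Highest B → broadest niche (most generalist): Lincoln's Sparrow (B = 3.51).

Lincoln's Sparrow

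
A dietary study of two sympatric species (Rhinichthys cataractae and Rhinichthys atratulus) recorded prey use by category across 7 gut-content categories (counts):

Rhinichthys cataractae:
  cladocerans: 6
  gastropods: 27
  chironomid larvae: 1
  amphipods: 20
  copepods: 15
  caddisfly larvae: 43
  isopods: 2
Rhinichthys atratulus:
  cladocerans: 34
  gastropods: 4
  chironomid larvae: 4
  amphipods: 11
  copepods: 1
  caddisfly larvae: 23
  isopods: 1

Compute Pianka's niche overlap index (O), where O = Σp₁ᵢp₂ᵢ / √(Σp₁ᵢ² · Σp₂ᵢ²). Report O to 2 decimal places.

0.63

Proportions for Rhinichthys cataractae (n=114): 6/114=0.0526, 27/114=0.2368, 1/114=0.0088, 20/114=0.1754, 15/114=0.1316, 43/114=0.3772, 2/114=0.0175
Proportions for Rhinichthys atratulus (n=78): 34/78=0.4359, 4/78=0.0513, 4/78=0.0513, 11/78=0.1410, 1/78=0.0128, 23/78=0.2949, 1/78=0.0128
Σ p₁ᵢp₂ᵢ = 0.022928 + 0.012148 + 0.000451 + 0.024731 + 0.001684 + 0.111236 + 0.000224 = 0.173402
Σp_1ᵢ² = 0.0526² + 0.2368² + 0.0088² + 0.1754² + 0.1316² + 0.3772² + 0.0175² = 0.002767 + 0.056074 + 0.000077 + 0.030765 + 0.017319 + 0.142280 + 0.000306 = 0.249588
Σp_2ᵢ² = 0.4359² + 0.0513² + 0.0513² + 0.1410² + 0.0128² + 0.2949² + 0.0128² = 0.190009 + 0.002632 + 0.002632 + 0.019881 + 0.000164 + 0.086966 + 0.000164 = 0.302448
O = 0.173402 / √(0.249588 × 0.302448) = 0.173402 / 0.2747497 = 0.6311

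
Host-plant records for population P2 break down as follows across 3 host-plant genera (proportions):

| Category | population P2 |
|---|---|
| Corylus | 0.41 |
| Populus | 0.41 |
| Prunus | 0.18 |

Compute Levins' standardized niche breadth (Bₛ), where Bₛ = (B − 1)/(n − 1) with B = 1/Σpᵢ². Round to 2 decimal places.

0.86

Σpᵢ² = 0.41² + 0.41² + 0.18² = 0.1681 + 0.1681 + 0.0324 = 0.3686
B = 1 / 0.3686 = 2.7130
Bₛ = (B − 1)/(n − 1) = (2.7130 − 1)/(3 − 1) = 1.7130/2 = 0.8565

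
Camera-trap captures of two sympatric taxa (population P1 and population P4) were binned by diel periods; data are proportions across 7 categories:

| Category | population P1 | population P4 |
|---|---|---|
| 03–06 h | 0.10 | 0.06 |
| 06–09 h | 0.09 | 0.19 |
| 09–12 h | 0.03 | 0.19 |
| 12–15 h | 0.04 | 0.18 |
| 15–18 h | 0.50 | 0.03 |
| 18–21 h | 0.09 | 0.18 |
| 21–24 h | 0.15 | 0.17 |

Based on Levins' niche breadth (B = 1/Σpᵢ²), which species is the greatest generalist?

population P4

Σp_P1ᵢ² = 0.10² + 0.09² + 0.03² + 0.04² + 0.50² + 0.09² + 0.15² = 0.0100 + 0.0081 + 0.0009 + 0.0016 + 0.2500 + 0.0081 + 0.0225 = 0.3012
B_P1 = 1 / 0.3012 = 3.3201
Σp_P4ᵢ² = 0.06² + 0.19² + 0.19² + 0.18² + 0.03² + 0.18² + 0.17² = 0.0036 + 0.0361 + 0.0361 + 0.0324 + 0.0009 + 0.0324 + 0.0289 = 0.1704
B_P4 = 1 / 0.1704 = 5.8685
Highest B → broadest niche (most generalist): population P4 (B = 5.87).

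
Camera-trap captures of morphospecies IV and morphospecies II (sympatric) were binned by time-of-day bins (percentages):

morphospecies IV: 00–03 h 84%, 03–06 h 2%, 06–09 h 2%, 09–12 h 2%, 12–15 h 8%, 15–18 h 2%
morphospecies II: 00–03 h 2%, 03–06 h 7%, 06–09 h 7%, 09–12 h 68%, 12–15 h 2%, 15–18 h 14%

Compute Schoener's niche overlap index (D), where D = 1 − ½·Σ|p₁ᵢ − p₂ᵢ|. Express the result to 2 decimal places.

Convert percentages to proportions (divide by 100).
Σ|p₁ᵢ − p₂ᵢ| = 0.82 + 0.05 + 0.05 + 0.66 + 0.06 + 0.12 = 1.76
D = 1 − ½ × 1.76 = 1 − 0.880 = 0.1200

0.12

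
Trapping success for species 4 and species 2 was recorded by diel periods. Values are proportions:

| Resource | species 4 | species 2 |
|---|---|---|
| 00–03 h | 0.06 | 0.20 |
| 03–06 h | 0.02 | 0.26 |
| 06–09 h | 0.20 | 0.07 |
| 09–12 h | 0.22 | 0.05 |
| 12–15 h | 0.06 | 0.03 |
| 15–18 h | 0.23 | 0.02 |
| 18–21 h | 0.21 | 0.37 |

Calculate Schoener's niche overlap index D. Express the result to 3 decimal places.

Σ|p₁ᵢ − p₂ᵢ| = 0.14 + 0.24 + 0.13 + 0.17 + 0.03 + 0.21 + 0.16 = 1.08
D = 1 − ½ × 1.08 = 1 − 0.540 = 0.46000

0.460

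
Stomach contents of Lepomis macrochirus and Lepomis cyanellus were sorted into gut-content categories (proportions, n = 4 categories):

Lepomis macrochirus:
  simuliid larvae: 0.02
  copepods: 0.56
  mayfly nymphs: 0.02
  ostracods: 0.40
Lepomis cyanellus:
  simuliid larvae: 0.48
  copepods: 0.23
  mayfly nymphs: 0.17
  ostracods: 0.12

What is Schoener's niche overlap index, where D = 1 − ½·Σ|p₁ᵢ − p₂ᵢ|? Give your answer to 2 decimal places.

Σ|p₁ᵢ − p₂ᵢ| = 0.46 + 0.33 + 0.15 + 0.28 = 1.22
D = 1 − ½ × 1.22 = 1 − 0.610 = 0.3900

0.39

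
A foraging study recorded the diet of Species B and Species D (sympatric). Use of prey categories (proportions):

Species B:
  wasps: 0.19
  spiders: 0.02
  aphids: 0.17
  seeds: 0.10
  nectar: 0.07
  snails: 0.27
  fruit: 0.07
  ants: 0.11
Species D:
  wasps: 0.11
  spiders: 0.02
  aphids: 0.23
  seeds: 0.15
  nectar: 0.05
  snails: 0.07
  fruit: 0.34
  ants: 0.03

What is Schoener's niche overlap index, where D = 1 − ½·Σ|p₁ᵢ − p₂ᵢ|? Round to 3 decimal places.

0.620

Σ|p₁ᵢ − p₂ᵢ| = 0.08 + 0.00 + 0.06 + 0.05 + 0.02 + 0.20 + 0.27 + 0.08 = 0.76
D = 1 − ½ × 0.76 = 1 − 0.380 = 0.62000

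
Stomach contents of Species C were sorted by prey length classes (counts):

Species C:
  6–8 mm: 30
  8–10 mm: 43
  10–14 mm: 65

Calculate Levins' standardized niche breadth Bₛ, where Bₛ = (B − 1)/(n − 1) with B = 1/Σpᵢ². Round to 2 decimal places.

0.87

Proportions for Species C (n=138): 30/138=0.2174, 43/138=0.3116, 65/138=0.4710
Σpᵢ² = 0.2174² + 0.3116² + 0.4710² = 0.047263 + 0.097095 + 0.221841 = 0.366199
B = 1 / 0.366199 = 2.7308
Bₛ = (B − 1)/(n − 1) = (2.7308 − 1)/(3 − 1) = 1.7308/2 = 0.8654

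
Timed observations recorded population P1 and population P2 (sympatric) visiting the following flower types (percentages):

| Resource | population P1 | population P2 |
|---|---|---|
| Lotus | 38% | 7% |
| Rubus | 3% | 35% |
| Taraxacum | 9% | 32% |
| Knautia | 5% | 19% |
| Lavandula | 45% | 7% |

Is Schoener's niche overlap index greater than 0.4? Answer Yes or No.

Convert percentages to proportions (divide by 100).
Σ|p₁ᵢ − p₂ᵢ| = 0.31 + 0.32 + 0.23 + 0.14 + 0.38 = 1.38
D = 1 − ½ × 1.38 = 1 − 0.690 = 0.3100
D = 0.3100 < 0.4 → No.

No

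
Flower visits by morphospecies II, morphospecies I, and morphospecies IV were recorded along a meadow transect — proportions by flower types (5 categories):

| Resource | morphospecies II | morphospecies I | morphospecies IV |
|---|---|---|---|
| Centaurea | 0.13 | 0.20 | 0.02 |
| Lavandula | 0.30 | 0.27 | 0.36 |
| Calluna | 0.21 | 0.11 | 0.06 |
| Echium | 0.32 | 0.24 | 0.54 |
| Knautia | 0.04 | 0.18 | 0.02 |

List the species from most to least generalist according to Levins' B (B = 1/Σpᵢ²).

morphospecies I > morphospecies II > morphospecies IV

Σp_IIᵢ² = 0.13² + 0.30² + 0.21² + 0.32² + 0.04² = 0.0169 + 0.0900 + 0.0441 + 0.1024 + 0.0016 = 0.2550
B_II = 1 / 0.2550 = 3.9216
Σp_Iᵢ² = 0.20² + 0.27² + 0.11² + 0.24² + 0.18² = 0.0400 + 0.0729 + 0.0121 + 0.0576 + 0.0324 = 0.2150
B_I = 1 / 0.2150 = 4.6512
Σp_IVᵢ² = 0.02² + 0.36² + 0.06² + 0.54² + 0.02² = 0.0004 + 0.1296 + 0.0036 + 0.2916 + 0.0004 = 0.4256
B_IV = 1 / 0.4256 = 2.3496
Ranking by B (broadest → narrowest): morphospecies I (4.65) > morphospecies II (3.92) > morphospecies IV (2.35)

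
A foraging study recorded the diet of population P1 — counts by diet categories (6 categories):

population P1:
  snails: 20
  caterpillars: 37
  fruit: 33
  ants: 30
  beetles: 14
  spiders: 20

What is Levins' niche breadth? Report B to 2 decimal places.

Proportions for population P1 (n=154): 20/154=0.1299, 37/154=0.2403, 33/154=0.2143, 30/154=0.1948, 14/154=0.0909, 20/154=0.1299
Σpᵢ² = 0.1299² + 0.2403² + 0.2143² + 0.1948² + 0.0909² + 0.1299² = 0.016874 + 0.057744 + 0.045924 + 0.037947 + 0.008263 + 0.016874 = 0.183626
B = 1 / 0.183626 = 5.4459

5.45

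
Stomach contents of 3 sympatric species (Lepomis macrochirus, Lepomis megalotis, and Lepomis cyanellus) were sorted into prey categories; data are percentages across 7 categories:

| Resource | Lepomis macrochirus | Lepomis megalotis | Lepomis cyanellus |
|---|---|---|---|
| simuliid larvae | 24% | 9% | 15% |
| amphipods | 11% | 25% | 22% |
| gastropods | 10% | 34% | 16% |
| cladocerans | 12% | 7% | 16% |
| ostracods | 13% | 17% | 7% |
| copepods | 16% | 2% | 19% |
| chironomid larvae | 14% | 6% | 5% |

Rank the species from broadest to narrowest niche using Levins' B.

Lepomis macrochirus > Lepomis cyanellus > Lepomis megalotis

Convert percentages to proportions (divide by 100).
Σp_macrᵢ² = 0.24² + 0.11² + 0.10² + 0.12² + 0.13² + 0.16² + 0.14² = 0.0576 + 0.0121 + 0.0100 + 0.0144 + 0.0169 + 0.0256 + 0.0196 = 0.1562
B_macr = 1 / 0.1562 = 6.4020
Σp_megaᵢ² = 0.09² + 0.25² + 0.34² + 0.07² + 0.17² + 0.02² + 0.06² = 0.0081 + 0.0625 + 0.1156 + 0.0049 + 0.0289 + 0.0004 + 0.0036 = 0.2240
B_mega = 1 / 0.2240 = 4.4643
Σp_cyanᵢ² = 0.15² + 0.22² + 0.16² + 0.16² + 0.07² + 0.19² + 0.05² = 0.0225 + 0.0484 + 0.0256 + 0.0256 + 0.0049 + 0.0361 + 0.0025 = 0.1656
B_cyan = 1 / 0.1656 = 6.0386
Ranking by B (broadest → narrowest): Lepomis macrochirus (6.40) > Lepomis cyanellus (6.04) > Lepomis megalotis (4.46)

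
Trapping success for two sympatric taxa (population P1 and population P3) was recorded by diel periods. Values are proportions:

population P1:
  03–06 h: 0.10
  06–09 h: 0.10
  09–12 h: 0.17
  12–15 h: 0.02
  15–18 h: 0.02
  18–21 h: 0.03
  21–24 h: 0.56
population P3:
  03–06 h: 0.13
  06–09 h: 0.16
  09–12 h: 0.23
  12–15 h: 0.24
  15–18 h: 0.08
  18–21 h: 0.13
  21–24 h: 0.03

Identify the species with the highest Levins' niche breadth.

Σp_P1ᵢ² = 0.10² + 0.10² + 0.17² + 0.02² + 0.02² + 0.03² + 0.56² = 0.0100 + 0.0100 + 0.0289 + 0.0004 + 0.0004 + 0.0009 + 0.3136 = 0.3642
B_P1 = 1 / 0.3642 = 2.7457
Σp_P3ᵢ² = 0.13² + 0.16² + 0.23² + 0.24² + 0.08² + 0.13² + 0.03² = 0.0169 + 0.0256 + 0.0529 + 0.0576 + 0.0064 + 0.0169 + 0.0009 = 0.1772
B_P3 = 1 / 0.1772 = 5.6433
Highest B → broadest niche (most generalist): population P3 (B = 5.64).

population P3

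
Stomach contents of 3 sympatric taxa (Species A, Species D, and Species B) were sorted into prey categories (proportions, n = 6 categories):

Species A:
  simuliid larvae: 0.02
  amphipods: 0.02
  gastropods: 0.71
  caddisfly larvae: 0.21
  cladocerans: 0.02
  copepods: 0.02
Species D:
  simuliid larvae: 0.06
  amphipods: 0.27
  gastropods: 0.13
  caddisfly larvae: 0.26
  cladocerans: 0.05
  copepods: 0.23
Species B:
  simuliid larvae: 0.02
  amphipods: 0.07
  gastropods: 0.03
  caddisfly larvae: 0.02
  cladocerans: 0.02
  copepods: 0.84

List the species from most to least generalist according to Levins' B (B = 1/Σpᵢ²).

Σp_Aᵢ² = 0.02² + 0.02² + 0.71² + 0.21² + 0.02² + 0.02² = 0.0004 + 0.0004 + 0.5041 + 0.0441 + 0.0004 + 0.0004 = 0.5498
B_A = 1 / 0.5498 = 1.8188
Σp_Dᵢ² = 0.06² + 0.27² + 0.13² + 0.26² + 0.05² + 0.23² = 0.0036 + 0.0729 + 0.0169 + 0.0676 + 0.0025 + 0.0529 = 0.2164
B_D = 1 / 0.2164 = 4.6211
Σp_Bᵢ² = 0.02² + 0.07² + 0.03² + 0.02² + 0.02² + 0.84² = 0.0004 + 0.0049 + 0.0009 + 0.0004 + 0.0004 + 0.7056 = 0.7126
B_B = 1 / 0.7126 = 1.4033
Ranking by B (broadest → narrowest): Species D (4.62) > Species A (1.82) > Species B (1.40)

Species D > Species A > Species B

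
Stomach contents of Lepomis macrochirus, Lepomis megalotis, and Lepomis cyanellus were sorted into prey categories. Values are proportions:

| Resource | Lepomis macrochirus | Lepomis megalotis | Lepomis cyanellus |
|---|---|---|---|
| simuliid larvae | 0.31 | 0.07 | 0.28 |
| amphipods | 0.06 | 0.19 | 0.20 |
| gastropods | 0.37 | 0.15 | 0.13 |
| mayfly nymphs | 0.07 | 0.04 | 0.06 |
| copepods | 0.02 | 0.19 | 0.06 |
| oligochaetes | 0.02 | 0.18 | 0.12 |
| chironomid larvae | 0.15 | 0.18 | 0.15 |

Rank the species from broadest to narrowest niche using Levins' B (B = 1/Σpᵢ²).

Lepomis megalotis > Lepomis cyanellus > Lepomis macrochirus

Σp_macrᵢ² = 0.31² + 0.06² + 0.37² + 0.07² + 0.02² + 0.02² + 0.15² = 0.0961 + 0.0036 + 0.1369 + 0.0049 + 0.0004 + 0.0004 + 0.0225 = 0.2648
B_macr = 1 / 0.2648 = 3.7764
Σp_megaᵢ² = 0.07² + 0.19² + 0.15² + 0.04² + 0.19² + 0.18² + 0.18² = 0.0049 + 0.0361 + 0.0225 + 0.0016 + 0.0361 + 0.0324 + 0.0324 = 0.1660
B_mega = 1 / 0.1660 = 6.0241
Σp_cyanᵢ² = 0.28² + 0.20² + 0.13² + 0.06² + 0.06² + 0.12² + 0.15² = 0.0784 + 0.0400 + 0.0169 + 0.0036 + 0.0036 + 0.0144 + 0.0225 = 0.1794
B_cyan = 1 / 0.1794 = 5.5741
Ranking by B (broadest → narrowest): Lepomis megalotis (6.02) > Lepomis cyanellus (5.57) > Lepomis macrochirus (3.78)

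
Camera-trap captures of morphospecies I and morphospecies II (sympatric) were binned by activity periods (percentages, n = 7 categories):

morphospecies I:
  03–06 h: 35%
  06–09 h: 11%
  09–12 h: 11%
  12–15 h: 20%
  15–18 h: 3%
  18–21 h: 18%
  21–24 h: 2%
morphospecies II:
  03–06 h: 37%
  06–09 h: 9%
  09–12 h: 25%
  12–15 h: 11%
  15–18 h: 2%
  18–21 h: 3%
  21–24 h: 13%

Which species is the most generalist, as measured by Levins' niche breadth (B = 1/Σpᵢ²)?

morphospecies I

Convert percentages to proportions (divide by 100).
Σp_Iᵢ² = 0.35² + 0.11² + 0.11² + 0.20² + 0.03² + 0.18² + 0.02² = 0.1225 + 0.0121 + 0.0121 + 0.0400 + 0.0009 + 0.0324 + 0.0004 = 0.2204
B_I = 1 / 0.2204 = 4.5372
Σp_IIᵢ² = 0.37² + 0.09² + 0.25² + 0.11² + 0.02² + 0.03² + 0.13² = 0.1369 + 0.0081 + 0.0625 + 0.0121 + 0.0004 + 0.0009 + 0.0169 = 0.2378
B_II = 1 / 0.2378 = 4.2052
Highest B → broadest niche (most generalist): morphospecies I (B = 4.54).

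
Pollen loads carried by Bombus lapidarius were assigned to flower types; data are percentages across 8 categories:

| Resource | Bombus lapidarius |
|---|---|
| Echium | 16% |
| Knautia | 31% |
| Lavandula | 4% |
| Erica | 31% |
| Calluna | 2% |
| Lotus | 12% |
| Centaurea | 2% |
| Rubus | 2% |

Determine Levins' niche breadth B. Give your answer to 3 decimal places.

4.255

Convert percentages to proportions (divide by 100).
Σpᵢ² = 0.16² + 0.31² + 0.04² + 0.31² + 0.02² + 0.12² + 0.02² + 0.02² = 0.0256 + 0.0961 + 0.0016 + 0.0961 + 0.0004 + 0.0144 + 0.0004 + 0.0004 = 0.2350
B = 1 / 0.2350 = 4.25532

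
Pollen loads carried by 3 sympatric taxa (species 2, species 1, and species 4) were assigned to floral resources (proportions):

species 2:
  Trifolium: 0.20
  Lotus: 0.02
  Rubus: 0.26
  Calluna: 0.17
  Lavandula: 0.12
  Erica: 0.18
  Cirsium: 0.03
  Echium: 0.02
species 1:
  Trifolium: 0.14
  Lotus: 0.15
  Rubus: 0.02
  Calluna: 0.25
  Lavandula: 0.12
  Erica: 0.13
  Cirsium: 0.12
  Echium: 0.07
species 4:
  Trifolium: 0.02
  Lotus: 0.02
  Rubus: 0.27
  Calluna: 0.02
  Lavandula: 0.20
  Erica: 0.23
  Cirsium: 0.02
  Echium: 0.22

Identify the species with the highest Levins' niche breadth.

species 1

Σp_2ᵢ² = 0.20² + 0.02² + 0.26² + 0.17² + 0.12² + 0.18² + 0.03² + 0.02² = 0.0400 + 0.0004 + 0.0676 + 0.0289 + 0.0144 + 0.0324 + 0.0009 + 0.0004 = 0.1850
B_2 = 1 / 0.1850 = 5.4054
Σp_1ᵢ² = 0.14² + 0.15² + 0.02² + 0.25² + 0.12² + 0.13² + 0.12² + 0.07² = 0.0196 + 0.0225 + 0.0004 + 0.0625 + 0.0144 + 0.0169 + 0.0144 + 0.0049 = 0.1556
B_1 = 1 / 0.1556 = 6.4267
Σp_4ᵢ² = 0.02² + 0.02² + 0.27² + 0.02² + 0.20² + 0.23² + 0.02² + 0.22² = 0.0004 + 0.0004 + 0.0729 + 0.0004 + 0.0400 + 0.0529 + 0.0004 + 0.0484 = 0.2158
B_4 = 1 / 0.2158 = 4.6339
Highest B → broadest niche (most generalist): species 1 (B = 6.43).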